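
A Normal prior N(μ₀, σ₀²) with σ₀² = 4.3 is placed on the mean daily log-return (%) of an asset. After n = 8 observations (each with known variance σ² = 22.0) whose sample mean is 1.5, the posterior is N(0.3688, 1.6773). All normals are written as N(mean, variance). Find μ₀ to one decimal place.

The posterior mean is a precision-weighted average: μ_n = (τ₀μ₀ + τ_data·x̄)/(τ₀+τ_data), with τ₀=1/σ₀² and τ_data=n/σ².
Here τ₀ = 1/4.3 = 0.232558 and τ_data = 8/22.0 = 0.363636, so τ_n = 0.596194.
Rearranging for μ₀: μ₀ = (μ_n·τ_n − τ_data·x̄)/τ₀ = (0.3688·0.596194 − 0.363636·1.5) / 0.232558 = -0.325578/0.232558 ≈ -1.4.

μ₀ = -1.4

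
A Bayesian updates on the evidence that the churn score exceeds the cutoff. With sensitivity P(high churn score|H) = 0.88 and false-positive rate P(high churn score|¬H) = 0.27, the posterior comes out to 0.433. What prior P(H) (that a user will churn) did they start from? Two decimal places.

P(H) = 0.19

In odds form, posterior odds = prior odds × likelihood ratio, so prior odds = posterior odds ÷ LR.
Posterior odds = 0.433/(1−0.433) = 0.7637. LR = 0.88/0.27 = 3.2593.
Prior odds = 0.7637/3.2593 = 0.2343, so P(H) = 0.2343/(1+0.2343) ≈ 0.19.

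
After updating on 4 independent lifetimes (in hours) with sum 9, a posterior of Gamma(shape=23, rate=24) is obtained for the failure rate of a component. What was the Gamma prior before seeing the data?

Gamma(shape=19, rate=15)

For an exponential likelihood with a Gamma(α, β) prior on the rate, n observations with total T give posterior Gamma(α+n, β+T).
So α = 23 − 4 = 19 and β = 24 − 9 = 15.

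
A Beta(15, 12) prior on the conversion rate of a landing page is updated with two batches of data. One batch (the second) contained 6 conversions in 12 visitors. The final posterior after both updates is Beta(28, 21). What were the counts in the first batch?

7 conversions and 3 bounces

Because Beta–binomial updating is additive in the counts, the combined data contributed (α_post−α_prior, β_post−β_prior) successes and failures.
Total across both batches: 28−15=13 conversions, 21−12=9 bounces.
Subtract the second batch: 13−6=7 conversions and 9−6=3 bounces.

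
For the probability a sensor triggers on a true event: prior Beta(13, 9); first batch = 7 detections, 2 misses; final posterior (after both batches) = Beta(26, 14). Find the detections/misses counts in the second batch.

6 detections and 3 misses

Because Beta–binomial updating is additive in the counts, the combined data contributed (α_post−α_prior, β_post−β_prior) successes and failures.
Total across both batches: 26−13=13 detections, 14−9=5 misses.
Subtract the first batch: 13−7=6 detections and 5−2=3 misses.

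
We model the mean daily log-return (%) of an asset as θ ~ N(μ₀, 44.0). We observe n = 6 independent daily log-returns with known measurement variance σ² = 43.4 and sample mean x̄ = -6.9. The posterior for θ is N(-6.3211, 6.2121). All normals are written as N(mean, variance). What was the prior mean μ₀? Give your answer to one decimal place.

μ₀ = -2.8

With known observation variance, the Normal–Normal posterior has precision τ_n = τ₀ + n/σ² and mean μ_n = (τ₀μ₀ + (n/σ²)x̄)/τ_n.
Here τ₀ = 1/44.0 = 0.022727 and τ_data = 6/43.4 = 0.138249, so τ_n = 0.160976.
Rearranging for μ₀: μ₀ = (μ_n·τ_n − τ_data·x̄)/τ₀ = (-6.3211·0.160976 − 0.138249·-6.9) / 0.022727 = -0.063627/0.022727 ≈ -2.8.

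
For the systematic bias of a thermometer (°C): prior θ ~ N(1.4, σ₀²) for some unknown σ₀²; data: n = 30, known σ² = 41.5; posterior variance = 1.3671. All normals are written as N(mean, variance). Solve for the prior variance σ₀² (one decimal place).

Posterior precision equals prior precision plus data precision: 1/σ_n² = 1/σ₀² + n/σ².
So 1/σ₀² = 1/1.3671 − 30/41.5 = 0.731475 − 0.722892 = 0.008583.
Hence σ₀² = 1/0.008583 ≈ 116.5.

σ₀² = 116.5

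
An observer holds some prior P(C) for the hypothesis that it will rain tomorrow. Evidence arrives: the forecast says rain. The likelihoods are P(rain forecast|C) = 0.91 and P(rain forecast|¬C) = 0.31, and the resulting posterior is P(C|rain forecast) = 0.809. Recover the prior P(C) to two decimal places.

Bayes' rule in odds form gives O(C|E) = O(C)·[P(E|C)/P(E|¬C)], hence O(C) = O(C|E)/LR.
Posterior odds = 0.809/(1−0.809) = 4.2356. LR = 0.91/0.31 = 2.9355.
Prior odds = 4.2356/2.9355 = 1.4429, so P(C) = 1.4429/(1+1.4429) ≈ 0.59.

P(C) = 0.59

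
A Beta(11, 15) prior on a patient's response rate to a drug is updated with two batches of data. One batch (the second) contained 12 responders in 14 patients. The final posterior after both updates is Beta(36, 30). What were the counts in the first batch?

13 responders and 13 non-responders

Sequential conjugate updates are equivalent to a single update on the pooled data, so total successes = posterior α − prior α and total failures = posterior β − prior β.
Total across both batches: 36−11=25 responders, 30−15=15 non-responders.
Subtract the second batch: 25−12=13 responders and 15−2=13 non-responders.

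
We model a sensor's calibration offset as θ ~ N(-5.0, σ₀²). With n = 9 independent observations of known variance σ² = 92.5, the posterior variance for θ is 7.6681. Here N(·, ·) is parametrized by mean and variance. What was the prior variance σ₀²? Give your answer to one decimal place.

σ₀² = 30.2

Posterior precision equals prior precision plus data precision: 1/σ_n² = 1/σ₀² + n/σ².
So 1/σ₀² = 1/7.6681 − 9/92.5 = 0.130410 − 0.097297 = 0.033113.
Hence σ₀² = 1/0.033113 ≈ 30.2.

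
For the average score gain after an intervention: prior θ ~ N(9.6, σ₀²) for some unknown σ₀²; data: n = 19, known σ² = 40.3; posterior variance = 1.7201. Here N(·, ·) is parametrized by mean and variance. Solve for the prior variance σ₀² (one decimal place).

For the Normal–Normal model with known σ², precisions add: τ_n = τ₀ + n/σ².
So 1/σ₀² = 1/1.7201 − 19/40.3 = 0.581362 − 0.471464 = 0.109898.
Hence σ₀² = 1/0.109898 ≈ 9.1.

σ₀² = 9.1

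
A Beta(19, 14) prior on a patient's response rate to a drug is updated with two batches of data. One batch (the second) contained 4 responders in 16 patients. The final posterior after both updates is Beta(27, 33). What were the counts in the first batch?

Sequential conjugate updates are equivalent to a single update on the pooled data, so total successes = posterior α − prior α and total failures = posterior β − prior β.
Total across both batches: 27−19=8 responders, 33−14=19 non-responders.
Subtract the second batch: 8−4=4 responders and 19−12=7 non-responders.

4 responders and 7 non-responders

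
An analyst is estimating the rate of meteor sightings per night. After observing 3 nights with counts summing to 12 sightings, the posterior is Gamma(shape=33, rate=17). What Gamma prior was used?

Gamma(shape=21, rate=14)

A Gamma(α, β) prior (rate parametrization) on a Poisson rate with n observations summing to S gives posterior Gamma(α+S, β+n).
So α = 33 − 12 = 21 and β = 17 − 3 = 14.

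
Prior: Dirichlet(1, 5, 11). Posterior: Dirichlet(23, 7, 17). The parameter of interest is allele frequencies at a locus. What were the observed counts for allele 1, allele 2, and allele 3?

counts (22, 2, 6)

For a Dirichlet(α) prior with multinomial counts c, the posterior is Dirichlet(α + c) componentwise.
Counts are posterior − prior componentwise: 23−1=22, 7−5=2, 17−11=6.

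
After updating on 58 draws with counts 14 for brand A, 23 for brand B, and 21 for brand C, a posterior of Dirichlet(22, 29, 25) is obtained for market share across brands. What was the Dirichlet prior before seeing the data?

For a Dirichlet(α) prior with multinomial counts c, the posterior is Dirichlet(α + c) componentwise.
Subtract each count from the matching posterior parameter: 22−14=8, 29−23=6, 25−21=4.

Dirichlet(8, 6, 4)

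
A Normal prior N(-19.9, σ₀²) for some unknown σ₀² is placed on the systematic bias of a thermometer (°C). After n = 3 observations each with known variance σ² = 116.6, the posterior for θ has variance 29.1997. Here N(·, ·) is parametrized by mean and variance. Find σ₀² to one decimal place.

For the Normal–Normal model with known σ², precisions add: τ_n = τ₀ + n/σ².
So 1/σ₀² = 1/29.1997 − 3/116.6 = 0.034247 − 0.025729 = 0.008518.
Hence σ₀² = 1/0.008518 ≈ 117.4.

σ₀² = 117.4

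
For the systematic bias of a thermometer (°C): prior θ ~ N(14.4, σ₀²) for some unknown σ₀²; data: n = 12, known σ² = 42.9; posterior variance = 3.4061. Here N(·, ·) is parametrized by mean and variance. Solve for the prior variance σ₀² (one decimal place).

σ₀² = 72.1

For the Normal–Normal model with known σ², precisions add: τ_n = τ₀ + n/σ².
So 1/σ₀² = 1/3.4061 − 12/42.9 = 0.293591 − 0.279720 = 0.013871.
Hence σ₀² = 1/0.013871 ≈ 72.1.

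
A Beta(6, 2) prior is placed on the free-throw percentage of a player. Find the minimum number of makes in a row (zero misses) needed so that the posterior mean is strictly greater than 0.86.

After k makes and 0 misses the posterior is Beta(6+k, 2), with mean (6+k)/(6+2+k).
Set (6+k)/(8+k) > 0.86 and solve: k > (0.86·8 − 6)/(1 − 0.86) = 6.286.
The smallest integer exceeding 6.286 is 7, and checking k=7: (13)/(15) = 0.8667 > 0.86.

k = 7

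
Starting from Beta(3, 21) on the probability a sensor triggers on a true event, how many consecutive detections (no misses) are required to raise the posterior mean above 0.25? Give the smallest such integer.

k = 5

After k detections and 0 misses the posterior is Beta(3+k, 21), with mean (3+k)/(3+21+k).
Set (3+k)/(24+k) > 0.25 and solve: k > (0.25·24 − 3)/(1 − 0.25) = 4.000.
The smallest integer exceeding 4.000 is 5, and checking k=5: (8)/(29) = 0.2759 > 0.25.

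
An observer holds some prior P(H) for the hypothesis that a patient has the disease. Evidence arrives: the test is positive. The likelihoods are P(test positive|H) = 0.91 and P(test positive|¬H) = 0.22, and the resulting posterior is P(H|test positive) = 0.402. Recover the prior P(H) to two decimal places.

In odds form, posterior odds = prior odds × likelihood ratio, so prior odds = posterior odds ÷ LR.
Posterior odds = 0.402/(1−0.402) = 0.6722. LR = 0.91/0.22 = 4.1364.
Prior odds = 0.6722/4.1364 = 0.1625, so P(H) = 0.1625/(1+0.1625) ≈ 0.14.

P(H) = 0.14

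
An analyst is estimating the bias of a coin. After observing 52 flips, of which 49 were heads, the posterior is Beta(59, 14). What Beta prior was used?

A Beta(α, β) prior with s successes and f failures in binomial data gives a Beta(α+s, β+f) posterior.
So α = 59 − 49 = 10 and β = 14 − 3 = 11.

Beta(10, 11)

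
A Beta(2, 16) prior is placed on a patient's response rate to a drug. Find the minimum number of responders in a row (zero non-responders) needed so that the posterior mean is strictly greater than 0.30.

After k responders and 0 non-responders the posterior is Beta(2+k, 16), with mean (2+k)/(2+16+k).
Set (2+k)/(18+k) > 0.30 and solve: k > (0.30·18 − 2)/(1 − 0.30) = 4.857.
The smallest integer exceeding 4.857 is 5.

k = 5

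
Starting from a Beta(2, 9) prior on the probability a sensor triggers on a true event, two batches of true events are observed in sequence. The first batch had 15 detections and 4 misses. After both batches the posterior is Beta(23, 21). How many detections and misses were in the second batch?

6 detections and 8 misses

Because Beta–binomial updating is additive in the counts, the combined data contributed (α_post−α_prior, β_post−β_prior) successes and failures.
Total across both batches: 23−2=21 detections, 21−9=12 misses.
Subtract the first batch: 21−15=6 detections and 12−4=8 misses.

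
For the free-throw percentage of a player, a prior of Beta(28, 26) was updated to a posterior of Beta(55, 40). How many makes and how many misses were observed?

27 makes and 14 misses

A Beta(a, b) prior with s successes and f failures in binomial data gives a Beta(a+s, b+f) posterior.
Match parameters: s=55−28=27, f=40−26=14.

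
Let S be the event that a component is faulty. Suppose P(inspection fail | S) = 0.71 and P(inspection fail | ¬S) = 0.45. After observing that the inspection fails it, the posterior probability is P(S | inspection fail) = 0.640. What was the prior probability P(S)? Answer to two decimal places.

P(S) = 0.53

Bayes' rule in odds form gives O(S|E) = O(S)·[P(E|S)/P(E|¬S)], hence O(S) = O(S|E)/LR.
Posterior odds = 0.640/(1−0.640) = 1.7778. LR = 0.71/0.45 = 1.5778.
Prior odds = 1.7778/1.5778 = 1.1268, so P(S) = 1.1268/(1+1.1268) ≈ 0.53.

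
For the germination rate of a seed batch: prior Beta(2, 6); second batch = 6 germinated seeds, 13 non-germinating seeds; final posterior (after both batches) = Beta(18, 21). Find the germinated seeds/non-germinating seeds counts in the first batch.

Because Beta–binomial updating is additive in the counts, the combined data contributed (α_post−α_prior, β_post−β_prior) successes and failures.
Total across both batches: 18−2=16 germinated seeds, 21−6=15 non-germinating seeds.
Subtract the second batch: 16−6=10 germinated seeds and 15−13=2 non-germinating seeds.

10 germinated seeds and 2 non-germinating seeds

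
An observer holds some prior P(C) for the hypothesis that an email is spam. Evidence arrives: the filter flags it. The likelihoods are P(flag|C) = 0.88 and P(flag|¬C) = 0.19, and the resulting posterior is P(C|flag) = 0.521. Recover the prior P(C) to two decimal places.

P(C) = 0.19

Bayes' rule in odds form gives O(C|E) = O(C)·[P(E|C)/P(E|¬C)], hence O(C) = O(C|E)/LR.
Posterior odds = 0.521/(1−0.521) = 1.0877. LR = 0.88/0.19 = 4.6316.
Prior odds = 1.0877/4.6316 = 0.2348, so P(C) = 0.2348/(1+0.2348) ≈ 0.19.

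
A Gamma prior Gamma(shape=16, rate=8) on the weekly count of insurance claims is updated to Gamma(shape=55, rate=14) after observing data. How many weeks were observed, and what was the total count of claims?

Gamma–Poisson conjugacy: posterior shape = α + Σxᵢ, posterior rate = β + n.
Matching: Σxᵢ = 55 − 16 = 39 and n = 14 − 8 = 6.

n = 6 weeks with total 39 claims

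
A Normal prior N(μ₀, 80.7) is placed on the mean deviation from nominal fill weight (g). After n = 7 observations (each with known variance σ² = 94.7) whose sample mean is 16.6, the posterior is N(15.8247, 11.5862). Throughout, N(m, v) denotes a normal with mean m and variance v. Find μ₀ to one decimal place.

The posterior mean is a precision-weighted average: μ_n = (τ₀μ₀ + τ_data·x̄)/(τ₀+τ_data), with τ₀=1/σ₀² and τ_data=n/σ².
Here τ₀ = 1/80.7 = 0.012392 and τ_data = 7/94.7 = 0.073918, so τ_n = 0.086310.
Rearranging for μ₀: μ₀ = (μ_n·τ_n − τ_data·x̄)/τ₀ = (15.8247·0.086310 − 0.073918·16.6) / 0.012392 = 0.138791/0.012392 ≈ 11.2.

μ₀ = 11.2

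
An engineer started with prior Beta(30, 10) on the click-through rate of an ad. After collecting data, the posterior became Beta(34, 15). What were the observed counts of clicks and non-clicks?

A Beta(α, β) prior with s successes and f failures in binomial data gives a Beta(α+s, β+f) posterior.
So s = 34 − 30 = 4 and f = 15 − 10 = 5.

4 clicks and 5 non-clicks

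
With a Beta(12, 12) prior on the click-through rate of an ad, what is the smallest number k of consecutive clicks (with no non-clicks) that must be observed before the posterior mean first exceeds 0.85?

k = 57

After k clicks and 0 non-clicks the posterior is Beta(12+k, 12), with mean (12+k)/(12+12+k).
Set (12+k)/(24+k) > 0.85 and solve: k > (0.85·24 − 12)/(1 − 0.85) = 56.000.
The smallest integer exceeding 56.000 is 57.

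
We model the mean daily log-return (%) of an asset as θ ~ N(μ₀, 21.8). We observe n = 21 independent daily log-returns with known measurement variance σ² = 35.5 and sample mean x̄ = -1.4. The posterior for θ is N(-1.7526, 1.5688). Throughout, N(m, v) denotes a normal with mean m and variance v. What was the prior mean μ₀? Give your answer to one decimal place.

μ₀ = -6.3

The posterior mean is a precision-weighted average: μ_n = (τ₀μ₀ + τ_data·x̄)/(τ₀+τ_data), with τ₀=1/σ₀² and τ_data=n/σ².
Here τ₀ = 1/21.8 = 0.045872 and τ_data = 21/35.5 = 0.591549, so τ_n = 0.637421.
Rearranging for μ₀: μ₀ = (μ_n·τ_n − τ_data·x̄)/τ₀ = (-1.7526·0.637421 − 0.591549·-1.4) / 0.045872 = -0.288975/0.045872 ≈ -6.3.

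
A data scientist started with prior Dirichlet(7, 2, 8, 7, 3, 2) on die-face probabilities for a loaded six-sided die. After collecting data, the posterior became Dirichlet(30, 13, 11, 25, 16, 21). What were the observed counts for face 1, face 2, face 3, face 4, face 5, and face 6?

counts (23, 11, 3, 18, 13, 19)

For a Dirichlet(α) prior with multinomial counts c, the posterior is Dirichlet(α + c) componentwise.
Counts are posterior − prior componentwise: 30−7=23, 13−2=11, 11−8=3, 25−7=18, 16−3=13, 21−2=19.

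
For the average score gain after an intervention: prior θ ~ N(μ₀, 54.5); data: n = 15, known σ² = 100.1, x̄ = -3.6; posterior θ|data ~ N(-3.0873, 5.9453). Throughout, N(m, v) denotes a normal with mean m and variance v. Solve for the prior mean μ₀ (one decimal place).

μ₀ = 1.1

The posterior mean is a precision-weighted average: μ_n = (τ₀μ₀ + τ_data·x̄)/(τ₀+τ_data), with τ₀=1/σ₀² and τ_data=n/σ².
Here τ₀ = 1/54.5 = 0.018349 and τ_data = 15/100.1 = 0.149850, so τ_n = 0.168199.
Rearranging for μ₀: μ₀ = (μ_n·τ_n − τ_data·x̄)/τ₀ = (-3.0873·0.168199 − 0.149850·-3.6) / 0.018349 = 0.020179/0.018349 ≈ 1.1.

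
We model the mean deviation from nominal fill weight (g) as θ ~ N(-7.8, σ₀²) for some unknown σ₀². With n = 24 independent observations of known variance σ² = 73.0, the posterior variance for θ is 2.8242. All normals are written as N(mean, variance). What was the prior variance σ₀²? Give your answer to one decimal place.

σ₀² = 39.5

For the Normal–Normal model with known σ², precisions add: τ_n = τ₀ + n/σ².
So 1/σ₀² = 1/2.8242 − 24/73.0 = 0.354083 − 0.328767 = 0.025316.
Hence σ₀² = 1/0.025316 ≈ 39.5.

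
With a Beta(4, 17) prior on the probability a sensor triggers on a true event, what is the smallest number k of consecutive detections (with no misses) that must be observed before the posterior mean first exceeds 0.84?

k = 86

After k detections and 0 misses the posterior is Beta(4+k, 17), with mean (4+k)/(4+17+k).
Set (4+k)/(21+k) > 0.84 and solve: k > (0.84·21 − 4)/(1 − 0.84) = 85.250.
The smallest integer exceeding 85.250 is 86, and checking k=86: (90)/(107) = 0.8411 > 0.84.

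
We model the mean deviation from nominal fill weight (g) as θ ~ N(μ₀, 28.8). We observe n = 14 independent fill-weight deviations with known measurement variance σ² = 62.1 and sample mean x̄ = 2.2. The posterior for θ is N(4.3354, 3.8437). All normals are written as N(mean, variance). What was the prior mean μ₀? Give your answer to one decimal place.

μ₀ = 18.2

The posterior mean is a precision-weighted average: μ_n = (τ₀μ₀ + τ_data·x̄)/(τ₀+τ_data), with τ₀=1/σ₀² and τ_data=n/σ².
Here τ₀ = 1/28.8 = 0.034722 and τ_data = 14/62.1 = 0.225443, so τ_n = 0.260165.
Rearranging for μ₀: μ₀ = (μ_n·τ_n − τ_data·x̄)/τ₀ = (4.3354·0.260165 − 0.225443·2.2) / 0.034722 = 0.631945/0.034722 ≈ 18.2.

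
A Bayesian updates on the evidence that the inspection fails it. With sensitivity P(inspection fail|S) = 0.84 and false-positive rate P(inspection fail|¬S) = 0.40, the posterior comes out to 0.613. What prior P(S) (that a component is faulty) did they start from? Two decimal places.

P(S) = 0.43

Bayes' rule in odds form gives O(S|E) = O(S)·[P(E|S)/P(E|¬S)], hence O(S) = O(S|E)/LR.
Posterior odds = 0.613/(1−0.613) = 1.5840. LR = 0.84/0.40 = 2.1000.
Prior odds = 1.5840/2.1000 = 0.7543, so P(S) = 0.7543/(1+0.7543) ≈ 0.43.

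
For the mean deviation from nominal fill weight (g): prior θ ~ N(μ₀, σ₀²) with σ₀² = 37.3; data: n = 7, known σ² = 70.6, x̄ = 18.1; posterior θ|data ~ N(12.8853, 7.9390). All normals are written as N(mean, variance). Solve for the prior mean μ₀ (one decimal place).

With known observation variance, the Normal–Normal posterior has precision τ_n = τ₀ + n/σ² and mean μ_n = (τ₀μ₀ + (n/σ²)x̄)/τ_n.
Here τ₀ = 1/37.3 = 0.026810 and τ_data = 7/70.6 = 0.099150, so τ_n = 0.125960.
Rearranging for μ₀: μ₀ = (μ_n·τ_n − τ_data·x̄)/τ₀ = (12.8853·0.125960 − 0.099150·18.1) / 0.026810 = -0.171583/0.026810 ≈ -6.4.

μ₀ = -6.4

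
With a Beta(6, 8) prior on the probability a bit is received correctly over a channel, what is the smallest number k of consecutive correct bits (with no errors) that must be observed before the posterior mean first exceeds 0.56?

k = 5

After k correct bits and 0 errors the posterior is Beta(6+k, 8), with mean (6+k)/(6+8+k).
Set (6+k)/(14+k) > 0.56 and solve: k > (0.56·14 − 6)/(1 − 0.56) = 4.182.
The smallest integer exceeding 4.182 is 5.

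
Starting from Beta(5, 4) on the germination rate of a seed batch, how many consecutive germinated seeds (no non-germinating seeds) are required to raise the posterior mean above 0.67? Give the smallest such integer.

k = 4

After k germinated seeds and 0 non-germinating seeds the posterior is Beta(5+k, 4), with mean (5+k)/(5+4+k).
Set (5+k)/(9+k) > 0.67 and solve: k > (0.67·9 − 5)/(1 − 0.67) = 3.121.
The smallest integer exceeding 3.121 is 4, and checking k=4: (9)/(13) = 0.6923 > 0.67.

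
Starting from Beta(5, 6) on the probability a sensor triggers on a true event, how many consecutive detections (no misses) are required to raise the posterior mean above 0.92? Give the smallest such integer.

k = 65

After k detections and 0 misses the posterior is Beta(5+k, 6), with mean (5+k)/(5+6+k).
Set (5+k)/(11+k) > 0.92 and solve: k > (0.92·11 − 5)/(1 − 0.92) = 64.000.
The smallest integer exceeding 64.000 is 65, and checking k=65: (70)/(76) = 0.9211 > 0.92.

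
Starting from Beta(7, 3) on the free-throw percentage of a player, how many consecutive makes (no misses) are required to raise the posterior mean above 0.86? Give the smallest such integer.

After k makes and 0 misses the posterior is Beta(7+k, 3), with mean (7+k)/(7+3+k).
Set (7+k)/(10+k) > 0.86 and solve: k > (0.86·10 − 7)/(1 − 0.86) = 11.429.
The smallest integer exceeding 11.429 is 12, and checking k=12: (19)/(22) = 0.8636 > 0.86.

k = 12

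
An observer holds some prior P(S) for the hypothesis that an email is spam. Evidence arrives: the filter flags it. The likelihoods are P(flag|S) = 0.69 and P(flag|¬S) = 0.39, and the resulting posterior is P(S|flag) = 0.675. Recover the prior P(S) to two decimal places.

P(S) = 0.54

In odds form, posterior odds = prior odds × likelihood ratio, so prior odds = posterior odds ÷ LR.
Posterior odds = 0.675/(1−0.675) = 2.0769. LR = 0.69/0.39 = 1.7692.
Prior odds = 2.0769/1.7692 = 1.1739, so P(S) = 1.1739/(1+1.1739) ≈ 0.54.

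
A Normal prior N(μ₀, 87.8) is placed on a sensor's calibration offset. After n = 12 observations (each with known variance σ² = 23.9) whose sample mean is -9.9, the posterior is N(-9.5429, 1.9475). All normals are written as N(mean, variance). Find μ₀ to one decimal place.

μ₀ = 6.2

The posterior mean is a precision-weighted average: μ_n = (τ₀μ₀ + τ_data·x̄)/(τ₀+τ_data), with τ₀=1/σ₀² and τ_data=n/σ².
Here τ₀ = 1/87.8 = 0.011390 and τ_data = 12/23.9 = 0.502092, so τ_n = 0.513482.
Rearranging for μ₀: μ₀ = (μ_n·τ_n − τ_data·x̄)/τ₀ = (-9.5429·0.513482 − 0.502092·-9.9) / 0.011390 = 0.070603/0.011390 ≈ 6.2.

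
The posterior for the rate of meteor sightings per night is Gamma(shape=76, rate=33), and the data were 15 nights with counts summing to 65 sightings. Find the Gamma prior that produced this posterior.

Gamma(shape=11, rate=18)

Gamma–Poisson conjugacy: posterior shape = α + Σxᵢ, posterior rate = β + n.
So α = 76 − 65 = 11 and β = 33 − 15 = 18.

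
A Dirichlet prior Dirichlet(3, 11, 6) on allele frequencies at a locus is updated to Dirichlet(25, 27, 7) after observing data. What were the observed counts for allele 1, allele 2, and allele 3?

counts (22, 16, 1)

For a Dirichlet(α) prior with multinomial counts c, the posterior is Dirichlet(α + c) componentwise.
Counts are posterior − prior componentwise: 25−3=22, 27−11=16, 7−6=1.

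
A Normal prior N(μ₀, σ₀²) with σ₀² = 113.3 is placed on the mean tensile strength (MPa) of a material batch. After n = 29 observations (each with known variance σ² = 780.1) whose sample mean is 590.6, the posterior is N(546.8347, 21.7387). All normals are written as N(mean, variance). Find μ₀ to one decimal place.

With known observation variance, the Normal–Normal posterior has precision τ_n = τ₀ + n/σ² and mean μ_n = (τ₀μ₀ + (n/σ²)x̄)/τ_n.
Here τ₀ = 1/113.3 = 0.008826 and τ_data = 29/780.1 = 0.037175, so τ_n = 0.046001.
Rearranging for μ₀: μ₀ = (μ_n·τ_n − τ_data·x̄)/τ₀ = (546.8347·0.046001 − 0.037175·590.6) / 0.008826 = 3.199388/0.008826 ≈ 362.5.

μ₀ = 362.5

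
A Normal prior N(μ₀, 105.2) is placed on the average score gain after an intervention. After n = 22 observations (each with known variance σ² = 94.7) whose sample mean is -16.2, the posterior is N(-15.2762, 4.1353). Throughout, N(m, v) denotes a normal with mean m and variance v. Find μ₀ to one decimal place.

The posterior mean is a precision-weighted average: μ_n = (τ₀μ₀ + τ_data·x̄)/(τ₀+τ_data), with τ₀=1/σ₀² and τ_data=n/σ².
Here τ₀ = 1/105.2 = 0.009506 and τ_data = 22/94.7 = 0.232313, so τ_n = 0.241819.
Rearranging for μ₀: μ₀ = (μ_n·τ_n − τ_data·x̄)/τ₀ = (-15.2762·0.241819 − 0.232313·-16.2) / 0.009506 = 0.069395/0.009506 ≈ 7.3.

μ₀ = 7.3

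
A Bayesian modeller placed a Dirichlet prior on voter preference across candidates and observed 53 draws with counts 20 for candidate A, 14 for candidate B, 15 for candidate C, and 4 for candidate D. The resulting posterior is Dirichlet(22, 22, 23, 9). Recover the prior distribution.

Dirichlet(2, 8, 8, 5)

For a Dirichlet(α) prior with multinomial counts c, the posterior is Dirichlet(α + c) componentwise.
Subtract each count from the matching posterior parameter: 22−20=2, 22−14=8, 23−15=8, 9−4=5.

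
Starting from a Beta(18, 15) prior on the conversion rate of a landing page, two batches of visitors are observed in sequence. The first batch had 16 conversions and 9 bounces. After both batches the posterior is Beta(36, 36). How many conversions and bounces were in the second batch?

Sequential conjugate updates are equivalent to a single update on the pooled data, so total successes = posterior α − prior α and total failures = posterior β − prior β.
Total across both batches: 36−18=18 conversions, 36−15=21 bounces.
Subtract the first batch: 18−16=2 conversions and 21−9=12 bounces.

2 conversions and 12 bounces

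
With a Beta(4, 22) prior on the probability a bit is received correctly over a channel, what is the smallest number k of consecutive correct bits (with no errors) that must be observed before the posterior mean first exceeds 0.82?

k = 97

After k correct bits and 0 errors the posterior is Beta(4+k, 22), with mean (4+k)/(4+22+k).
Set (4+k)/(26+k) > 0.82 and solve: k > (0.82·26 − 4)/(1 − 0.82) = 96.222.
The smallest integer exceeding 96.222 is 97, and checking k=97: (101)/(123) = 0.8211 > 0.82.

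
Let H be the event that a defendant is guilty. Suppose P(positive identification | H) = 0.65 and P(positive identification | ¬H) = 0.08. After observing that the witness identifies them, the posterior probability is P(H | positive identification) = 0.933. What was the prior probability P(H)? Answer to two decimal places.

In odds form, posterior odds = prior odds × likelihood ratio, so prior odds = posterior odds ÷ LR.
Posterior odds = 0.933/(1−0.933) = 13.9254. LR = 0.65/0.08 = 8.1250.
Prior odds = 13.9254/8.1250 = 1.7139, so P(H) = 1.7139/(1+1.7139) ≈ 0.63.

P(H) = 0.63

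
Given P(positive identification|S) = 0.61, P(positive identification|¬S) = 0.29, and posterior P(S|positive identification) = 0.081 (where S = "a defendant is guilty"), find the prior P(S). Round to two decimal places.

In odds form, posterior odds = prior odds × likelihood ratio, so prior odds = posterior odds ÷ LR.
Posterior odds = 0.081/(1−0.081) = 0.0881. LR = 0.61/0.29 = 2.1034.
Prior odds = 0.0881/2.1034 = 0.0419, so P(S) = 0.0419/(1+0.0419) ≈ 0.04.

P(S) = 0.04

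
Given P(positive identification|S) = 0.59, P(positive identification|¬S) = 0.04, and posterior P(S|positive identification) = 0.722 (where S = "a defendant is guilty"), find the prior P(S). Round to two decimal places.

In odds form, posterior odds = prior odds × likelihood ratio, so prior odds = posterior odds ÷ LR.
Posterior odds = 0.722/(1−0.722) = 2.5971. LR = 0.59/0.04 = 14.7500.
Prior odds = 2.5971/14.7500 = 0.1761, so P(S) = 0.1761/(1+0.1761) ≈ 0.15.

P(S) = 0.15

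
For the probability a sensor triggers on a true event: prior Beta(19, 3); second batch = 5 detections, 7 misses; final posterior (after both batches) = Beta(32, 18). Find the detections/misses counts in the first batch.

8 detections and 8 misses

Because Beta–binomial updating is additive in the counts, the combined data contributed (α_post−α_prior, β_post−β_prior) successes and failures.
Total across both batches: 32−19=13 detections, 18−3=15 misses.
Subtract the second batch: 13−5=8 detections and 15−7=8 misses.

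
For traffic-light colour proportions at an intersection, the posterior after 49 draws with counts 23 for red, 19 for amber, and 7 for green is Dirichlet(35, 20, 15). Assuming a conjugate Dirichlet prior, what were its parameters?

Dirichlet(12, 1, 8)

For a Dirichlet(α) prior with multinomial counts c, the posterior is Dirichlet(α + c) componentwise.
Subtract each count from the matching posterior parameter: 35−23=12, 20−19=1, 15−7=8.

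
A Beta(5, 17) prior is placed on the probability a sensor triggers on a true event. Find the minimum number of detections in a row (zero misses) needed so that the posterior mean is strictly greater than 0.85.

After k detections and 0 misses the posterior is Beta(5+k, 17), with mean (5+k)/(5+17+k).
Set (5+k)/(22+k) > 0.85 and solve: k > (0.85·22 − 5)/(1 − 0.85) = 91.333.
The smallest integer exceeding 91.333 is 92, and checking k=92: (97)/(114) = 0.8509 > 0.85.

k = 92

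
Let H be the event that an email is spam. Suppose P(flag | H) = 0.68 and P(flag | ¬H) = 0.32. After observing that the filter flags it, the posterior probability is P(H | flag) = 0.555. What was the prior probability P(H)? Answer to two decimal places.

P(H) = 0.37

Bayes' rule in odds form gives O(H|E) = O(H)·[P(E|H)/P(E|¬H)], hence O(H) = O(H|E)/LR.
Posterior odds = 0.555/(1−0.555) = 1.2472. LR = 0.68/0.32 = 2.1250.
Prior odds = 1.2472/2.1250 = 0.5869, so P(H) = 0.5869/(1+0.5869) ≈ 0.37.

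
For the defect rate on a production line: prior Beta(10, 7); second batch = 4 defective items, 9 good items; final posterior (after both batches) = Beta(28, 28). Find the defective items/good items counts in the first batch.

Because Beta–binomial updating is additive in the counts, the combined data contributed (α_post−α_prior, β_post−β_prior) successes and failures.
Total across both batches: 28−10=18 defective items, 28−7=21 good items.
Subtract the second batch: 18−4=14 defective items and 21−9=12 good items.

14 defective items and 12 good items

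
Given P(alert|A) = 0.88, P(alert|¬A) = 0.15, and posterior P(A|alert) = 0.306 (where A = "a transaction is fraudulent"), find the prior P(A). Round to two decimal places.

P(A) = 0.07

In odds form, posterior odds = prior odds × likelihood ratio, so prior odds = posterior odds ÷ LR.
Posterior odds = 0.306/(1−0.306) = 0.4409. LR = 0.88/0.15 = 5.8667.
Prior odds = 0.4409/5.8667 = 0.0752, so P(A) = 0.0752/(1+0.0752) ≈ 0.07.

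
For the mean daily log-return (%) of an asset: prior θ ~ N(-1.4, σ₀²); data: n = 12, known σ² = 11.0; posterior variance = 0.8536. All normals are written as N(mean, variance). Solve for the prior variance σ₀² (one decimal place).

For the Normal–Normal model with known σ², precisions add: τ_n = τ₀ + n/σ².
So 1/σ₀² = 1/0.8536 − 12/11.0 = 1.171509 − 1.090909 = 0.080600.
Hence σ₀² = 1/0.080600 ≈ 12.4.

σ₀² = 12.4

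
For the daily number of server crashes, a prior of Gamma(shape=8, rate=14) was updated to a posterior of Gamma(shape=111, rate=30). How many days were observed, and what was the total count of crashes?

n = 16 days with total 103 crashes

Gamma–Poisson conjugacy: posterior shape = α + Σxᵢ, posterior rate = β + n.
Matching: Σxᵢ = 111 − 8 = 103 and n = 30 − 14 = 16.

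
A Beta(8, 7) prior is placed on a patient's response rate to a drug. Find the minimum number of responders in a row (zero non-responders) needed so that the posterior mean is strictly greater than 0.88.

k = 44

After k responders and 0 non-responders the posterior is Beta(8+k, 7), with mean (8+k)/(8+7+k).
Set (8+k)/(15+k) > 0.88 and solve: k > (0.88·15 − 8)/(1 − 0.88) = 43.333.
The smallest integer exceeding 43.333 is 44, and checking k=44: (52)/(59) = 0.8814 > 0.88.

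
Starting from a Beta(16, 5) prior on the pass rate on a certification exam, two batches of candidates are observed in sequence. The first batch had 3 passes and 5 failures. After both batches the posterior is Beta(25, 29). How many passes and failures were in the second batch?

6 passes and 19 failures

Because Beta–binomial updating is additive in the counts, the combined data contributed (α_post−α_prior, β_post−β_prior) successes and failures.
Total across both batches: 25−16=9 passes, 29−5=24 failures.
Subtract the first batch: 9−3=6 passes and 24−5=19 failures.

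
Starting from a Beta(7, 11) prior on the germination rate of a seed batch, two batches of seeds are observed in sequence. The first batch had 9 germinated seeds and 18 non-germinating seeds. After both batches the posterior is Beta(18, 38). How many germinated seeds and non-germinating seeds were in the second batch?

2 germinated seeds and 9 non-germinating seeds

Sequential conjugate updates are equivalent to a single update on the pooled data, so total successes = posterior α − prior α and total failures = posterior β − prior β.
Total across both batches: 18−7=11 germinated seeds, 38−11=27 non-germinating seeds.
Subtract the first batch: 11−9=2 germinated seeds and 27−18=9 non-germinating seeds.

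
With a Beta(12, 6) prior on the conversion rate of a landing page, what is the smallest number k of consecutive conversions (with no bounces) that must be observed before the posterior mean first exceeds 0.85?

k = 23

After k conversions and 0 bounces the posterior is Beta(12+k, 6), with mean (12+k)/(12+6+k).
Set (12+k)/(18+k) > 0.85 and solve: k > (0.85·18 − 12)/(1 − 0.85) = 22.000.
The smallest integer exceeding 22.000 is 23, and checking k=23: (35)/(41) = 0.8537 > 0.85.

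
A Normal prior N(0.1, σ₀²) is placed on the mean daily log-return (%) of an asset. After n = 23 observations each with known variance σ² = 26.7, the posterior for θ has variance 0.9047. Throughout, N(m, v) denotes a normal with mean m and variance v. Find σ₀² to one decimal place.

For the Normal–Normal model with known σ², precisions add: τ_n = τ₀ + n/σ².
So 1/σ₀² = 1/0.9047 − 23/26.7 = 1.105339 − 0.861423 = 0.243916.
Hence σ₀² = 1/0.243916 ≈ 4.1.

σ₀² = 4.1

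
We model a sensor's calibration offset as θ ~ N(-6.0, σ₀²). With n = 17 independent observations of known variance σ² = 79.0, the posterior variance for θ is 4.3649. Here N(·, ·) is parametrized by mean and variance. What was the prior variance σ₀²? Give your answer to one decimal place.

σ₀² = 71.9

For the Normal–Normal model with known σ², precisions add: τ_n = τ₀ + n/σ².
So 1/σ₀² = 1/4.3649 − 17/79.0 = 0.229100 − 0.215190 = 0.013910.
Hence σ₀² = 1/0.013910 ≈ 71.9.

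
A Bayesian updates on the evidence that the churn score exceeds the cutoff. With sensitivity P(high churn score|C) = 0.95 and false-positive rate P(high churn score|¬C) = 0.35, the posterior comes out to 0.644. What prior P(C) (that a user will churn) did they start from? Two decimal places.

P(C) = 0.40

In odds form, posterior odds = prior odds × likelihood ratio, so prior odds = posterior odds ÷ LR.
Posterior odds = 0.644/(1−0.644) = 1.8090. LR = 0.95/0.35 = 2.7143.
Prior odds = 1.8090/2.7143 = 0.6665, so P(C) = 0.6665/(1+0.6665) ≈ 0.40.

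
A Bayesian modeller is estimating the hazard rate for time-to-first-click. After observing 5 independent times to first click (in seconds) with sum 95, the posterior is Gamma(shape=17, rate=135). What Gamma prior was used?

Gamma(shape=12, rate=40)

Gamma–exponential conjugacy: posterior shape = α + n, posterior rate = β + Σtᵢ.
So α = 17 − 5 = 12 and β = 135 − 95 = 40.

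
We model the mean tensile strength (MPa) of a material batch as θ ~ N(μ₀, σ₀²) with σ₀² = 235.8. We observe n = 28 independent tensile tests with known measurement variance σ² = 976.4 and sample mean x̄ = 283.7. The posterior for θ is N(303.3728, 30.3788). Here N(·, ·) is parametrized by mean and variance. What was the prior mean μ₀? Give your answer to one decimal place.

The posterior mean is a precision-weighted average: μ_n = (τ₀μ₀ + τ_data·x̄)/(τ₀+τ_data), with τ₀=1/σ₀² and τ_data=n/σ².
Here τ₀ = 1/235.8 = 0.004241 and τ_data = 28/976.4 = 0.028677, so τ_n = 0.032918.
Rearranging for μ₀: μ₀ = (μ_n·τ_n − τ_data·x̄)/τ₀ = (303.3728·0.032918 − 0.028677·283.7) / 0.004241 = 1.850761/0.004241 ≈ 436.4.

μ₀ = 436.4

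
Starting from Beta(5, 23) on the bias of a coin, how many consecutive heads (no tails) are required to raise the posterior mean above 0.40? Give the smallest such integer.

k = 11

After k heads and 0 tails the posterior is Beta(5+k, 23), with mean (5+k)/(5+23+k).
Set (5+k)/(28+k) > 0.40 and solve: k > (0.40·28 − 5)/(1 − 0.40) = 10.333.
The smallest integer exceeding 10.333 is 11.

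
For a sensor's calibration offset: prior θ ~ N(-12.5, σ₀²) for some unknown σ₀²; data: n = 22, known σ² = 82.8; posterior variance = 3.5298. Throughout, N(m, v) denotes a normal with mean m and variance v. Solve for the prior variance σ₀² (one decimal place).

Posterior precision equals prior precision plus data precision: 1/σ_n² = 1/σ₀² + n/σ².
So 1/σ₀² = 1/3.5298 − 22/82.8 = 0.283302 − 0.265700 = 0.017602.
Hence σ₀² = 1/0.017602 ≈ 56.8.

σ₀² = 56.8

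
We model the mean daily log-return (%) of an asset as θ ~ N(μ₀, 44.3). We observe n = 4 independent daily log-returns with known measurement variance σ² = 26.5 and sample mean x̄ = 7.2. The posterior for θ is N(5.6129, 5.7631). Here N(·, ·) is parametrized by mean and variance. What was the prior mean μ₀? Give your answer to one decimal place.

With known observation variance, the Normal–Normal posterior has precision τ_n = τ₀ + n/σ² and mean μ_n = (τ₀μ₀ + (n/σ²)x̄)/τ_n.
Here τ₀ = 1/44.3 = 0.022573 and τ_data = 4/26.5 = 0.150943, so τ_n = 0.173516.
Rearranging for μ₀: μ₀ = (μ_n·τ_n − τ_data·x̄)/τ₀ = (5.6129·0.173516 − 0.150943·7.2) / 0.022573 = -0.112862/0.022573 ≈ -5.0.

μ₀ = -5.0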